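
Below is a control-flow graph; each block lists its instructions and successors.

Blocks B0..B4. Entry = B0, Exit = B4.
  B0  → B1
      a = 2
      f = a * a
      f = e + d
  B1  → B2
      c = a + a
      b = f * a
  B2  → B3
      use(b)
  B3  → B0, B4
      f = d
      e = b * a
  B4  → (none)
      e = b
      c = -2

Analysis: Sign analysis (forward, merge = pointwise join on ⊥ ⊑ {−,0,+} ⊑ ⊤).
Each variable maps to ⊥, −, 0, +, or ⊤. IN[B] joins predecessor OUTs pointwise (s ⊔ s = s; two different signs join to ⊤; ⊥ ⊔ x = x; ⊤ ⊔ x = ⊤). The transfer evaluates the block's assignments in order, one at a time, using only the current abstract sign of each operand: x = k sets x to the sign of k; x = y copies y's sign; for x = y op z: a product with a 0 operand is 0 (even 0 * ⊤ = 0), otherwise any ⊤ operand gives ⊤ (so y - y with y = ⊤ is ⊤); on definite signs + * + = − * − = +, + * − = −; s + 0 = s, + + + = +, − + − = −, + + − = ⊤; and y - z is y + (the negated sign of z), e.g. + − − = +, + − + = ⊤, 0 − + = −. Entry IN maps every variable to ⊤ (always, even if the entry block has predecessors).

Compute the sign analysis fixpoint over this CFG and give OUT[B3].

Answer: {a: +, b: ⊤, c: +, d: ⊤, e: ⊤, f: ⊤}

Working:
Fixpoint table:
  B0:  IN=(all ⊤)  OUT={a:+; rest ⊤}
  B1:  IN={a:+; rest ⊤}  OUT={a:+, c:+; rest ⊤}
  B2:  IN={a:+, c:+; rest ⊤}  OUT={a:+, c:+; rest ⊤}
  B3:  IN={a:+, c:+; rest ⊤}  OUT={a:+, c:+; rest ⊤}
  B4:  IN={a:+, c:+; rest ⊤}  OUT={a:+, c:-; rest ⊤}

Merge at B3: IN[B3] = OUT[B2] = {a: +, b: ⊤, c: +, d: ⊤, e: ⊤, f: ⊤}
Applying B3's transfer function to that IN value gives OUT[B3] (row B3 above).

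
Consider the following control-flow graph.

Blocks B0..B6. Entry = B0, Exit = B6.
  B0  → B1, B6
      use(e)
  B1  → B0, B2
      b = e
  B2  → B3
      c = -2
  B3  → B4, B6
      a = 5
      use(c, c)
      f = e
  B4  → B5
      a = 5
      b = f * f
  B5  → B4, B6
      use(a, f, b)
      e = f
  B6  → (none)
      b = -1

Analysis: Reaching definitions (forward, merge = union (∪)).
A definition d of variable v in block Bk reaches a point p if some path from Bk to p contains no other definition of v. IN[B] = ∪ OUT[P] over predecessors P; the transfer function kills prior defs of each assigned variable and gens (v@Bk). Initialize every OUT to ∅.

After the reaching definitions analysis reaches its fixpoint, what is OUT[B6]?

Answer: {a@B3, a@B4, b@B6, c@B2, e@B5, f@B3}

Derivation:
Per-block solution:
  B0:   IN={b@B1}   OUT={b@B1}
  B1:   IN={b@B1}   OUT={b@B1}
  B2:   IN={b@B1}   OUT={b@B1, c@B2}
  B3:   IN={b@B1, c@B2}   OUT={a@B3, b@B1, c@B2, f@B3}
  B4:   IN={a@B3, a@B4, b@B1, b@B4, c@B2, e@B5, f@B3}   OUT={a@B4, b@B4, c@B2, e@B5, f@B3}
  B5:   IN={a@B4, b@B4, c@B2, e@B5, f@B3}   OUT={a@B4, b@B4, c@B2, e@B5, f@B3}
  B6:   IN={a@B3, a@B4, b@B1, b@B4, c@B2, e@B5, f@B3}   OUT={a@B3, a@B4, b@B6, c@B2, e@B5, f@B3}

Merge at B6: IN[B6] = OUT[B0] ⊔ OUT[B3] ⊔ OUT[B5] = {a@B3, a@B4, b@B1, b@B4, c@B2, e@B5, f@B3}
Applying B6's transfer function to that IN value gives OUT[B6] (row B6 above).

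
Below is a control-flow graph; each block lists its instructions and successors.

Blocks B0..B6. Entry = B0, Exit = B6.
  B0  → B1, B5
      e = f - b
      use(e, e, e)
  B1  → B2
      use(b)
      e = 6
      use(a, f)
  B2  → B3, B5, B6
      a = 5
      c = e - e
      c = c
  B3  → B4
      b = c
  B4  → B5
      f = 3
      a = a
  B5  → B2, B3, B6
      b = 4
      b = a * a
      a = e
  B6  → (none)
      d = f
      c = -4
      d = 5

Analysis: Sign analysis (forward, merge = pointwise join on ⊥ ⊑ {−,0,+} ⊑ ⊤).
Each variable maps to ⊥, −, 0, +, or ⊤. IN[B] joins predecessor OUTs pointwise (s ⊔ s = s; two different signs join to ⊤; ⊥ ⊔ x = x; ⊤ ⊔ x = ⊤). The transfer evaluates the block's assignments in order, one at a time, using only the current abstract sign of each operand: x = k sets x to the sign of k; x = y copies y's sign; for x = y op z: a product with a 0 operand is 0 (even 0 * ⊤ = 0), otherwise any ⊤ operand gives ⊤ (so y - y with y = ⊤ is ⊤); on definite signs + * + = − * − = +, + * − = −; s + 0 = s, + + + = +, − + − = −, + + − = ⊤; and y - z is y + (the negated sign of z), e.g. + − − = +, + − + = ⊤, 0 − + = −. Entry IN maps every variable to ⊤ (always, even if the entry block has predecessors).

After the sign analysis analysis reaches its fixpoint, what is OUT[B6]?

Answer: {a: ⊤, b: ⊤, c: -, d: +, e: ⊤, f: ⊤}

Derivation:
Per-block solution:
  B0:  IN=(all ⊤)  OUT=(all ⊤)
  B1:  IN=(all ⊤)  OUT={e:+; rest ⊤}
  B2:  IN=(all ⊤)  OUT={a:+; rest ⊤}
  B3:  IN=(all ⊤)  OUT=(all ⊤)
  B4:  IN=(all ⊤)  OUT={f:+; rest ⊤}
  B5:  IN=(all ⊤)  OUT=(all ⊤)
  B6:  IN=(all ⊤)  OUT={c:-, d:+; rest ⊤}

Merge at B6: IN[B6] = OUT[B2] ⊔ OUT[B5] = {a: ⊤, b: ⊤, c: ⊤, d: ⊤, e: ⊤, f: ⊤}
Applying B6's transfer function to that IN value gives OUT[B6] (row B6 above).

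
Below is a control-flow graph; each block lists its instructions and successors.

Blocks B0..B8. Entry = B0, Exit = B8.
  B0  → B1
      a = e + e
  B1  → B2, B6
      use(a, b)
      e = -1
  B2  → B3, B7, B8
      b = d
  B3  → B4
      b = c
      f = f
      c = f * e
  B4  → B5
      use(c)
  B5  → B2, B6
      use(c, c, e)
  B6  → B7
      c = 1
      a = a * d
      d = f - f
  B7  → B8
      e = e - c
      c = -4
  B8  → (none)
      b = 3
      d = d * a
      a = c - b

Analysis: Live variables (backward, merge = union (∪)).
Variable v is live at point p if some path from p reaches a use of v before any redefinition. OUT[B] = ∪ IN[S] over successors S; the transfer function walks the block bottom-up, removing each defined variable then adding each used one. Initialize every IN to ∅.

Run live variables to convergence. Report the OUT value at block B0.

Fixpoint table:
  B0:  IN={b, c, d, e, f}  OUT={a, b, c, d, f}
  B1:  IN={a, b, c, d, f}  OUT={a, c, d, e, f}
  B2:  IN={a, c, d, e, f}  OUT={a, c, d, e, f}
  B3:  IN={a, c, d, e, f}  OUT={a, c, d, e, f}
  B4:  IN={a, c, d, e, f}  OUT={a, c, d, e, f}
  B5:  IN={a, c, d, e, f}  OUT={a, c, d, e, f}
  B6:  IN={a, d, e, f}  OUT={a, c, d, e}
  B7:  IN={a, c, d, e}  OUT={a, c, d}
  B8:  IN={a, c, d}  OUT={}

Merge at B0: OUT[B0] = IN[B1] = {a, b, c, d, f}

Answer: {a, b, c, d, f}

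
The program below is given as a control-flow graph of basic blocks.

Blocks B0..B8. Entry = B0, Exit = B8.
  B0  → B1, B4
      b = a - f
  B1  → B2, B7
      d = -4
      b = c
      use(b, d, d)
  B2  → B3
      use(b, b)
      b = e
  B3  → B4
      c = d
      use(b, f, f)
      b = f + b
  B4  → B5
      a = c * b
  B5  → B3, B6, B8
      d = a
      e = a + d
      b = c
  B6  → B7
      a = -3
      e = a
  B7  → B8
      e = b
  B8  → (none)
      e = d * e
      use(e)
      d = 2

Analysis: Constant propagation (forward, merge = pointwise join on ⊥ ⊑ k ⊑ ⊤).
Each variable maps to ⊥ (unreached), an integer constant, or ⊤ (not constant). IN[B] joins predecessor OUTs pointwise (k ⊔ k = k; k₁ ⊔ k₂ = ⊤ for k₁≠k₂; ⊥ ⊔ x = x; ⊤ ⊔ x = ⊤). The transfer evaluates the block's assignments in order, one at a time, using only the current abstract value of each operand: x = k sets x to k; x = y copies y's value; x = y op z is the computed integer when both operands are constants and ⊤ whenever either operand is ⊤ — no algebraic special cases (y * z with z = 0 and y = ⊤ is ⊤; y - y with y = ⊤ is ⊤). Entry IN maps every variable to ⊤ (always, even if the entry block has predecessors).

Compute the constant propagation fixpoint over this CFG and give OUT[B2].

Answer: {a: ⊤, b: ⊤, c: ⊤, d: -4, e: ⊤, f: ⊤}

Trace:
Fixpoint table:
  B0: | IN=(all ⊤) | OUT=(all ⊤)
  B1: | IN=(all ⊤) | OUT={d:-4; rest ⊤}
  B2: | IN={d:-4; rest ⊤} | OUT={d:-4; rest ⊤}
  B3: | IN=(all ⊤) | OUT=(all ⊤)
  B4: | IN=(all ⊤) | OUT=(all ⊤)
  B5: | IN=(all ⊤) | OUT=(all ⊤)
  B6: | IN=(all ⊤) | OUT={a:-3, e:-3; rest ⊤}
  B7: | IN=(all ⊤) | OUT=(all ⊤)
  B8: | IN=(all ⊤) | OUT={d:2; rest ⊤}

Merge at B2: IN[B2] = OUT[B1] = {a: ⊤, b: ⊤, c: ⊤, d: -4, e: ⊤, f: ⊤}
Applying B2's transfer function to that IN value gives OUT[B2] (row B2 above).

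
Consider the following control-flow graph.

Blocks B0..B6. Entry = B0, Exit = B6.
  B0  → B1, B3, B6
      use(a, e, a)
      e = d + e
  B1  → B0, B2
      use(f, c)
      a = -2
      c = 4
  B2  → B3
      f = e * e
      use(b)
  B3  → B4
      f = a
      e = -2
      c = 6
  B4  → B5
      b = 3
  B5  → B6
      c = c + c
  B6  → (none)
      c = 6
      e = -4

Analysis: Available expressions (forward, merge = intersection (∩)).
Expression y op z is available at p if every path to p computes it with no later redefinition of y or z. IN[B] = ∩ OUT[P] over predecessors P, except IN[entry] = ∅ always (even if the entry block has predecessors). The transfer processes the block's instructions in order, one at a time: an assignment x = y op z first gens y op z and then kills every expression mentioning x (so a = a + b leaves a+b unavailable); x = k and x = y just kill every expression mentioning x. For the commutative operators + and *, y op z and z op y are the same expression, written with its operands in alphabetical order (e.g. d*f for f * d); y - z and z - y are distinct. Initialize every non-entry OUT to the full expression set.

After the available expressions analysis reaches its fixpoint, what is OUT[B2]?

Per-block solution:
  B0:   IN={}   OUT={}
  B1:   IN={}   OUT={}
  B2:   IN={}   OUT={e*e}
  B3:   IN={}   OUT={}
  B4:   IN={}   OUT={}
  B5:   IN={}   OUT={}
  B6:   IN={}   OUT={}

Merge at B2: IN[B2] = OUT[B1] = {}
Applying B2's transfer function to that IN value gives OUT[B2] (row B2 above).

Answer: {e*e}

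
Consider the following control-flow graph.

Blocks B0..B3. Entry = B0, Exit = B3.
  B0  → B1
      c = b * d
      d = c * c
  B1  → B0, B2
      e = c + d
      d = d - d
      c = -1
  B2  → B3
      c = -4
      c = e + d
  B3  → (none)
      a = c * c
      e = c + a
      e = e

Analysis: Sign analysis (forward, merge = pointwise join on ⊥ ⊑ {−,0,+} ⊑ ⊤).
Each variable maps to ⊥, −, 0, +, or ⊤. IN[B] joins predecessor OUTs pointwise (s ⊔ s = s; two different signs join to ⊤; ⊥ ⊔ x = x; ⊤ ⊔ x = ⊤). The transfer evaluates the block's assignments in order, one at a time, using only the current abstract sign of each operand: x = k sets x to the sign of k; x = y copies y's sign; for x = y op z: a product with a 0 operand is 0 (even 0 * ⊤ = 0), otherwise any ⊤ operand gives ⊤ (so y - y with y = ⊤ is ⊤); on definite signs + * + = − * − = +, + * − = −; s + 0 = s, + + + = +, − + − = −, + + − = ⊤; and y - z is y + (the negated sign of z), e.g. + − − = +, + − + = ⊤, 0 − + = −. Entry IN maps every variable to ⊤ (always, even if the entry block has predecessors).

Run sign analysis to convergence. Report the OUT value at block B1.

Converged values:
  B0: | IN=(all ⊤) | OUT=(all ⊤)
  B1: | IN=(all ⊤) | OUT={c:-; rest ⊤}
  B2: | IN={c:-; rest ⊤} | OUT=(all ⊤)
  B3: | IN=(all ⊤) | OUT=(all ⊤)

Merge at B1: IN[B1] = OUT[B0] = {a: ⊤, b: ⊤, c: ⊤, d: ⊤, e: ⊤, f: ⊤}
Applying B1's transfer function to that IN value gives OUT[B1] (row B1 above).

Answer: {a: ⊤, b: ⊤, c: -, d: ⊤, e: ⊤, f: ⊤}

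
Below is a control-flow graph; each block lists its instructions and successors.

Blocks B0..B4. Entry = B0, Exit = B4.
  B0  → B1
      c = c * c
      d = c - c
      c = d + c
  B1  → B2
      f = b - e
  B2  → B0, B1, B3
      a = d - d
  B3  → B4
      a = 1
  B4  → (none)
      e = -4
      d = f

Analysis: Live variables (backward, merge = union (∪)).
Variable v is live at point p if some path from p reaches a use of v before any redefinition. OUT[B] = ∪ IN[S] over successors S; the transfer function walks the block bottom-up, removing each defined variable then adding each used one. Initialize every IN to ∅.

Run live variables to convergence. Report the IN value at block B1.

Per-block solution:
  B0: | IN={b, c, e} | OUT={b, c, d, e}
  B1: | IN={b, c, d, e} | OUT={b, c, d, e, f}
  B2: | IN={b, c, d, e, f} | OUT={b, c, d, e, f}
  B3: | IN={f} | OUT={f}
  B4: | IN={f} | OUT={}

Merge at B1: OUT[B1] = IN[B2] = {b, c, d, e, f}
Applying B1's transfer function to that OUT value gives IN[B1] (row B1 above).

Answer: {b, c, d, e}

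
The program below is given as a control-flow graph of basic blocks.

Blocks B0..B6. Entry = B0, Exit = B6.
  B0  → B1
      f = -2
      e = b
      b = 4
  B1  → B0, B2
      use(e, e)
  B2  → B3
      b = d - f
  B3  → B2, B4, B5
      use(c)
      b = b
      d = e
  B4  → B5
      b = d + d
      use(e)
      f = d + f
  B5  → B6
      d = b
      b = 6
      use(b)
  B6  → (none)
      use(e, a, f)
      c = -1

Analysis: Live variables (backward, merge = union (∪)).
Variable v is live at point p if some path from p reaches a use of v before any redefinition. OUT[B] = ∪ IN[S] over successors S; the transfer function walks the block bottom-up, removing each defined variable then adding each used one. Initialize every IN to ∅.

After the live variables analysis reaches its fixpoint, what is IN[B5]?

Answer: {a, b, e, f}

Trace:
Converged values:
  B0:  IN={a, b, c, d}  OUT={a, b, c, d, e, f}
  B1:  IN={a, b, c, d, e, f}  OUT={a, b, c, d, e, f}
  B2:  IN={a, c, d, e, f}  OUT={a, b, c, e, f}
  B3:  IN={a, b, c, e, f}  OUT={a, b, c, d, e, f}
  B4:  IN={a, d, e, f}  OUT={a, b, e, f}
  B5:  IN={a, b, e, f}  OUT={a, e, f}
  B6:  IN={a, e, f}  OUT={}

Merge at B5: OUT[B5] = IN[B6] = {a, e, f}
Applying B5's transfer function to that OUT value gives IN[B5] (row B5 above).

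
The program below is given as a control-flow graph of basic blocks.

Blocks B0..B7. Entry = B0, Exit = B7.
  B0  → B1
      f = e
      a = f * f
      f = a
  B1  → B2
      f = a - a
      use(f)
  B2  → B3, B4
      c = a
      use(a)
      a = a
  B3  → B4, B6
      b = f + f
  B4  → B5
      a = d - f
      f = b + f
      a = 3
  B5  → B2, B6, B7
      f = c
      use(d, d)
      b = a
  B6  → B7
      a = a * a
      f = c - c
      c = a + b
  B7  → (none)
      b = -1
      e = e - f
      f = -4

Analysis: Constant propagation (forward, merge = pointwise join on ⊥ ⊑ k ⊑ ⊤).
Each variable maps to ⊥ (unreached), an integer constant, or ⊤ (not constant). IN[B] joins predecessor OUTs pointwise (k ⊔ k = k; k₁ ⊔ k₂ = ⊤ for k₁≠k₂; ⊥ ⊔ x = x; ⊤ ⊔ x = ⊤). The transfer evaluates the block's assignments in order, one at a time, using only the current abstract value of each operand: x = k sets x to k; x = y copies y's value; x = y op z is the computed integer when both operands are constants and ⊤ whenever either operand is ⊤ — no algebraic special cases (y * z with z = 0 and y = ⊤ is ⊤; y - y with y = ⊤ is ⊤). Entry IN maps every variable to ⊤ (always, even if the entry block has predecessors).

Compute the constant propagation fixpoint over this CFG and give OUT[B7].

Per-block solution:
  B0:  IN=(all ⊤)  OUT=(all ⊤)
  B1:  IN=(all ⊤)  OUT=(all ⊤)
  B2:  IN=(all ⊤)  OUT=(all ⊤)
  B3:  IN=(all ⊤)  OUT=(all ⊤)
  B4:  IN=(all ⊤)  OUT={a:3; rest ⊤}
  B5:  IN={a:3; rest ⊤}  OUT={a:3, b:3; rest ⊤}
  B6:  IN=(all ⊤)  OUT=(all ⊤)
  B7:  IN=(all ⊤)  OUT={b:-1, f:-4; rest ⊤}

Merge at B7: IN[B7] = OUT[B5] ⊔ OUT[B6] = {a: ⊤, b: ⊤, c: ⊤, d: ⊤, e: ⊤, f: ⊤}
Applying B7's transfer function to that IN value gives OUT[B7] (row B7 above).

Answer: {a: ⊤, b: -1, c: ⊤, d: ⊤, e: ⊤, f: -4}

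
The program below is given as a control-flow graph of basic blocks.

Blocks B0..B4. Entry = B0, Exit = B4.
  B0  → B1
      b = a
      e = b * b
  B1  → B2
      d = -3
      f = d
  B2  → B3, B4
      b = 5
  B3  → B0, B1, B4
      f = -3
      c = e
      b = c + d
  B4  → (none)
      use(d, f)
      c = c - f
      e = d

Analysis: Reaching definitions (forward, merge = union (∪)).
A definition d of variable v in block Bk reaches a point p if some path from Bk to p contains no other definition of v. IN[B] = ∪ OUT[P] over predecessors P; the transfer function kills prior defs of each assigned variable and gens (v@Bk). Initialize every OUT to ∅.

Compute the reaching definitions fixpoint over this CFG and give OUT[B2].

Answer: {b@B2, c@B3, d@B1, e@B0, f@B1}

Trace:
Converged values:
  B0:  IN={b@B3, c@B3, d@B1, e@B0, f@B3}  OUT={b@B0, c@B3, d@B1, e@B0, f@B3}
  B1:  IN={b@B0, b@B3, c@B3, d@B1, e@B0, f@B3}  OUT={b@B0, b@B3, c@B3, d@B1, e@B0, f@B1}
  B2:  IN={b@B0, b@B3, c@B3, d@B1, e@B0, f@B1}  OUT={b@B2, c@B3, d@B1, e@B0, f@B1}
  B3:  IN={b@B2, c@B3, d@B1, e@B0, f@B1}  OUT={b@B3, c@B3, d@B1, e@B0, f@B3}
  B4:  IN={b@B2, b@B3, c@B3, d@B1, e@B0, f@B1, f@B3}  OUT={b@B2, b@B3, c@B4, d@B1, e@B4, f@B1, f@B3}

Merge at B2: IN[B2] = OUT[B1] = {b@B0, b@B3, c@B3, d@B1, e@B0, f@B1}
Applying B2's transfer function to that IN value gives OUT[B2] (row B2 above).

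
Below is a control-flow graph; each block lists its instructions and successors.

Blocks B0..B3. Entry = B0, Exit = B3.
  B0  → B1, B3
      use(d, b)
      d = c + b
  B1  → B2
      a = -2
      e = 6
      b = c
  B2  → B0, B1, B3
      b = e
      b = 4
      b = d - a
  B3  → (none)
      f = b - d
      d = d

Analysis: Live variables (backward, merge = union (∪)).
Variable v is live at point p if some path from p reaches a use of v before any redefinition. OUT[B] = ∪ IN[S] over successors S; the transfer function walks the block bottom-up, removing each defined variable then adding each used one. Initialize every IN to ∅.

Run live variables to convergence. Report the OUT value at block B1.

Answer: {a, c, d, e}

Trace:
Fixpoint table:
  B0: | IN={b, c, d} | OUT={b, c, d}
  B1: | IN={c, d} | OUT={a, c, d, e}
  B2: | IN={a, c, d, e} | OUT={b, c, d}
  B3: | IN={b, d} | OUT={}

Merge at B1: OUT[B1] = IN[B2] = {a, c, d, e}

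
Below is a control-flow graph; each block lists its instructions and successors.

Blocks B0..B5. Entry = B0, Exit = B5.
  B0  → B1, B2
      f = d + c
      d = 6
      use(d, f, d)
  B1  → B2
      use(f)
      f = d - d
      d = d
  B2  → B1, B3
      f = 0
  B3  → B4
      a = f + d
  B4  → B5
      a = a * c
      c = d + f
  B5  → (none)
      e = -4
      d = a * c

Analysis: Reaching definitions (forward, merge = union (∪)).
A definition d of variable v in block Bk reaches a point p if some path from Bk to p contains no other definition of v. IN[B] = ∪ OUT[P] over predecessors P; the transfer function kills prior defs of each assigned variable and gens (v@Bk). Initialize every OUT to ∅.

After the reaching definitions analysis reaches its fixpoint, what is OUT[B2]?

Fixpoint table:
  B0: | IN={} | OUT={d@B0, f@B0}
  B1: | IN={d@B0, d@B1, f@B0, f@B2} | OUT={d@B1, f@B1}
  B2: | IN={d@B0, d@B1, f@B0, f@B1} | OUT={d@B0, d@B1, f@B2}
  B3: | IN={d@B0, d@B1, f@B2} | OUT={a@B3, d@B0, d@B1, f@B2}
  B4: | IN={a@B3, d@B0, d@B1, f@B2} | OUT={a@B4, c@B4, d@B0, d@B1, f@B2}
  B5: | IN={a@B4, c@B4, d@B0, d@B1, f@B2} | OUT={a@B4, c@B4, d@B5, e@B5, f@B2}

Merge at B2: IN[B2] = OUT[B0] ⊔ OUT[B1] = {d@B0, d@B1, f@B0, f@B1}
Applying B2's transfer function to that IN value gives OUT[B2] (row B2 above).

Answer: {d@B0, d@B1, f@B2}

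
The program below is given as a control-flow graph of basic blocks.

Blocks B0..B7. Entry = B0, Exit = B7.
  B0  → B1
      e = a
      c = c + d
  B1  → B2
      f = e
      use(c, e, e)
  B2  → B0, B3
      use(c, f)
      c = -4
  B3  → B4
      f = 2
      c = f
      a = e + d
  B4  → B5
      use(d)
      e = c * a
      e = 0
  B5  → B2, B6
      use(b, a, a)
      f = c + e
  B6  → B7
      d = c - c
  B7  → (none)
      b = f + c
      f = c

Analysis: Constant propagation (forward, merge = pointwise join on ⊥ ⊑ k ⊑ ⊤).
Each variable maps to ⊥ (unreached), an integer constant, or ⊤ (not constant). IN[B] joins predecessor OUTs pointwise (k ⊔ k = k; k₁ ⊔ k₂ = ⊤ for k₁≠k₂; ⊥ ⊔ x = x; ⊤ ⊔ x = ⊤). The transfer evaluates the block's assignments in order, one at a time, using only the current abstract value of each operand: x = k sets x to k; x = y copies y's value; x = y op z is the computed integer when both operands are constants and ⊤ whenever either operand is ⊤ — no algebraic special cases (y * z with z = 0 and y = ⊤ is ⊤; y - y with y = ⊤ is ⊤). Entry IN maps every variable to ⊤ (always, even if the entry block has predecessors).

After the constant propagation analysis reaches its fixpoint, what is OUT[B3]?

Fixpoint table:
  B0:  IN=(all ⊤)  OUT=(all ⊤)
  B1:  IN=(all ⊤)  OUT=(all ⊤)
  B2:  IN=(all ⊤)  OUT={c:-4; rest ⊤}
  B3:  IN={c:-4; rest ⊤}  OUT={c:2, f:2; rest ⊤}
  B4:  IN={c:2, f:2; rest ⊤}  OUT={c:2, e:0, f:2; rest ⊤}
  B5:  IN={c:2, e:0, f:2; rest ⊤}  OUT={c:2, e:0, f:2; rest ⊤}
  B6:  IN={c:2, e:0, f:2; rest ⊤}  OUT={c:2, d:0, e:0, f:2; rest ⊤}
  B7:  IN={c:2, d:0, e:0, f:2; rest ⊤}  OUT={b:4, c:2, d:0, e:0, f:2; rest ⊤}

Merge at B3: IN[B3] = OUT[B2] = {a: ⊤, b: ⊤, c: -4, d: ⊤, e: ⊤, f: ⊤}
Applying B3's transfer function to that IN value gives OUT[B3] (row B3 above).

Answer: {a: ⊤, b: ⊤, c: 2, d: ⊤, e: ⊤, f: 2}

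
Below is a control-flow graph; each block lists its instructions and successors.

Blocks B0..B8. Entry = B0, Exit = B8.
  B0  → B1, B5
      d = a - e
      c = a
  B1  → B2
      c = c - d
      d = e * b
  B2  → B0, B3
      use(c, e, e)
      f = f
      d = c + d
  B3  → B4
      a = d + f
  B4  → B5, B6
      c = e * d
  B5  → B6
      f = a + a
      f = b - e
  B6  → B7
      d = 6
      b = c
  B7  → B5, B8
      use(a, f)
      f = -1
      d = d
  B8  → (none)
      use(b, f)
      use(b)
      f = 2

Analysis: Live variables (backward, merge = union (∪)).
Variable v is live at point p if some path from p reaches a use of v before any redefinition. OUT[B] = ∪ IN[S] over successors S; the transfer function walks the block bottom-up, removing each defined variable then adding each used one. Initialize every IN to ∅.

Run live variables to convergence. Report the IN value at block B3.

Answer: {b, d, e, f}

Trace:
Converged values:
  B0: | IN={a, b, e, f} | OUT={a, b, c, d, e, f}
  B1: | IN={a, b, c, d, e, f} | OUT={a, b, c, d, e, f}
  B2: | IN={a, b, c, d, e, f} | OUT={a, b, d, e, f}
  B3: | IN={b, d, e, f} | OUT={a, b, d, e, f}
  B4: | IN={a, b, d, e, f} | OUT={a, b, c, e, f}
  B5: | IN={a, b, c, e} | OUT={a, c, e, f}
  B6: | IN={a, c, e, f} | OUT={a, b, c, d, e, f}
  B7: | IN={a, b, c, d, e, f} | OUT={a, b, c, e, f}
  B8: | IN={b, f} | OUT={}

Merge at B3: OUT[B3] = IN[B4] = {a, b, d, e, f}
Applying B3's transfer function to that OUT value gives IN[B3] (row B3 above).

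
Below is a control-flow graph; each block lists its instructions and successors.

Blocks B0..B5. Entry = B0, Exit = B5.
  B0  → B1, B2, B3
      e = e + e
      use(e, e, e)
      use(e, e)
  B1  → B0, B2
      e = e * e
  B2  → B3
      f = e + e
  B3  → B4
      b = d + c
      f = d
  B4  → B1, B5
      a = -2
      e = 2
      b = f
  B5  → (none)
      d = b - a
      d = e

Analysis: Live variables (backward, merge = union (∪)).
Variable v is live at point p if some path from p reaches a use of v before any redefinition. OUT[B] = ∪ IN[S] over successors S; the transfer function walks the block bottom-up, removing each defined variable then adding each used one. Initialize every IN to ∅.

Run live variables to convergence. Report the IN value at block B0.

Converged values:
  B0:  IN={c, d, e}  OUT={c, d, e}
  B1:  IN={c, d, e}  OUT={c, d, e}
  B2:  IN={c, d, e}  OUT={c, d}
  B3:  IN={c, d}  OUT={c, d, f}
  B4:  IN={c, d, f}  OUT={a, b, c, d, e}
  B5:  IN={a, b, e}  OUT={}

Merge at B0: OUT[B0] = IN[B1] ⊔ IN[B2] ⊔ IN[B3] = {c, d, e}
Applying B0's transfer function to that OUT value gives IN[B0] (row B0 above).

Answer: {c, d, e}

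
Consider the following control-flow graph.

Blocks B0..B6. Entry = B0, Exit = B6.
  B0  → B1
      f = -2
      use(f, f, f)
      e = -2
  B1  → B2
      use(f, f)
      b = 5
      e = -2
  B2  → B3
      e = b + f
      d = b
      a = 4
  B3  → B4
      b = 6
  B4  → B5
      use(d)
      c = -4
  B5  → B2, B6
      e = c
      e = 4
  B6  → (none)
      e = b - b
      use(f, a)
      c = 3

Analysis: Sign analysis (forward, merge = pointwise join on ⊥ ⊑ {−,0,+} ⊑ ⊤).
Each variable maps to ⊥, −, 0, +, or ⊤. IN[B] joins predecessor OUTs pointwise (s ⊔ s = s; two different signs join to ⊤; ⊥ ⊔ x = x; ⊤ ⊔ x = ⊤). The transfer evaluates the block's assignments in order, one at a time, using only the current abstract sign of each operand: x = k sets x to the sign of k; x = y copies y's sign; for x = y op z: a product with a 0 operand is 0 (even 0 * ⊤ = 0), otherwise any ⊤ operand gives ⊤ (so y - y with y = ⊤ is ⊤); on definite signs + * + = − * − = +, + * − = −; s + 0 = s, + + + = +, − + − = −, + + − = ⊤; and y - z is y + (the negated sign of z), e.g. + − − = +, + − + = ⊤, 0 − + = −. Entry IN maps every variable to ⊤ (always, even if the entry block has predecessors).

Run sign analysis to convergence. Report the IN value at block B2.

Converged values:
  B0: | IN=(all ⊤) | OUT={e:-, f:-; rest ⊤}
  B1: | IN={e:-, f:-; rest ⊤} | OUT={b:+, e:-, f:-; rest ⊤}
  B2: | IN={b:+, f:-; rest ⊤} | OUT={a:+, b:+, d:+, f:-; rest ⊤}
  B3: | IN={a:+, b:+, d:+, f:-; rest ⊤} | OUT={a:+, b:+, d:+, f:-; rest ⊤}
  B4: | IN={a:+, b:+, d:+, f:-; rest ⊤} | OUT={a:+, b:+, c:-, d:+, f:-; rest ⊤}
  B5: | IN={a:+, b:+, c:-, d:+, f:-; rest ⊤} | OUT={a:+, b:+, c:-, d:+, e:+, f:-; rest ⊤}
  B6: | IN={a:+, b:+, c:-, d:+, e:+, f:-; rest ⊤} | OUT={a:+, b:+, c:+, d:+, f:-; rest ⊤}

Merge at B2: IN[B2] = OUT[B1] ⊔ OUT[B5] = {a: ⊤, b: +, c: ⊤, d: ⊤, e: ⊤, f: -}

Answer: {a: ⊤, b: +, c: ⊤, d: ⊤, e: ⊤, f: -}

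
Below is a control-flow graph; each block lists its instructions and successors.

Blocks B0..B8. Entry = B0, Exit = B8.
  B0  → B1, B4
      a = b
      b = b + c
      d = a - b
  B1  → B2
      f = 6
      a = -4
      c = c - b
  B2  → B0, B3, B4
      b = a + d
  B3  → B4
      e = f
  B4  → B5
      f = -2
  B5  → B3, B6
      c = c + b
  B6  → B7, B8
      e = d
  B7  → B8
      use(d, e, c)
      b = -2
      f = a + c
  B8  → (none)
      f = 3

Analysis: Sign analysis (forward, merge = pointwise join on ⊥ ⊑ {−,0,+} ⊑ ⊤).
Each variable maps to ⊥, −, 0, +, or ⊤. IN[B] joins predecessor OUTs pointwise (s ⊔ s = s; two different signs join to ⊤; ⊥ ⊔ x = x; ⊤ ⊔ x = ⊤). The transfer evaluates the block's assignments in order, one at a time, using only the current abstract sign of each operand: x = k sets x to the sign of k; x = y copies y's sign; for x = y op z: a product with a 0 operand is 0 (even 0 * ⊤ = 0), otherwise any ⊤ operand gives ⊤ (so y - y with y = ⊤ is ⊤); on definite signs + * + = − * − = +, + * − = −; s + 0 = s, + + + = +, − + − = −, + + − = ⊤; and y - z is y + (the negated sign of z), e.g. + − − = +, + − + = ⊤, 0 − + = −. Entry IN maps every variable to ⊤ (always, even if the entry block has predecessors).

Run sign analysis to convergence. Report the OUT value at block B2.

Converged values:
  B0:   IN=(all ⊤)   OUT=(all ⊤)
  B1:   IN=(all ⊤)   OUT={a:-, f:+; rest ⊤}
  B2:   IN={a:-, f:+; rest ⊤}   OUT={a:-, f:+; rest ⊤}
  B3:   IN=(all ⊤)   OUT=(all ⊤)
  B4:   IN=(all ⊤)   OUT={f:-; rest ⊤}
  B5:   IN={f:-; rest ⊤}   OUT={f:-; rest ⊤}
  B6:   IN={f:-; rest ⊤}   OUT={f:-; rest ⊤}
  B7:   IN={f:-; rest ⊤}   OUT={b:-; rest ⊤}
  B8:   IN=(all ⊤)   OUT={f:+; rest ⊤}

Merge at B2: IN[B2] = OUT[B1] = {a: -, b: ⊤, c: ⊤, d: ⊤, e: ⊤, f: +}
Applying B2's transfer function to that IN value gives OUT[B2] (row B2 above).

Answer: {a: -, b: ⊤, c: ⊤, d: ⊤, e: ⊤, f: +}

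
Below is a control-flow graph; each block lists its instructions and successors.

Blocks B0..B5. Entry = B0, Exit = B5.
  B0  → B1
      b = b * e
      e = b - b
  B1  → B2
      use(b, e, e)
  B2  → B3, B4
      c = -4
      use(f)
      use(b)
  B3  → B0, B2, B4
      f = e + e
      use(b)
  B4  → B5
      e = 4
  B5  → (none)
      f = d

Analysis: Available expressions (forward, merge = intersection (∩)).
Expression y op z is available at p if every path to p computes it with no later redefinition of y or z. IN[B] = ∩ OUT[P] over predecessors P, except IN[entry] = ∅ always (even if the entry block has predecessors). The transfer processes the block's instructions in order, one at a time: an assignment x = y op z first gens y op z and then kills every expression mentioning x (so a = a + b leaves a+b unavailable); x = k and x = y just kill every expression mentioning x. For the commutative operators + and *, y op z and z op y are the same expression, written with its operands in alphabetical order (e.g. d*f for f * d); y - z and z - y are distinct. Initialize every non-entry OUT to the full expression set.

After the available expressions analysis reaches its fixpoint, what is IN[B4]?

Per-block solution:
  B0: | IN={} | OUT={b-b}
  B1: | IN={b-b} | OUT={b-b}
  B2: | IN={b-b} | OUT={b-b}
  B3: | IN={b-b} | OUT={b-b, e+e}
  B4: | IN={b-b} | OUT={b-b}
  B5: | IN={b-b} | OUT={b-b}

Merge at B4: IN[B4] = OUT[B2] ∩ OUT[B3] = {b-b}

Answer: {b-b}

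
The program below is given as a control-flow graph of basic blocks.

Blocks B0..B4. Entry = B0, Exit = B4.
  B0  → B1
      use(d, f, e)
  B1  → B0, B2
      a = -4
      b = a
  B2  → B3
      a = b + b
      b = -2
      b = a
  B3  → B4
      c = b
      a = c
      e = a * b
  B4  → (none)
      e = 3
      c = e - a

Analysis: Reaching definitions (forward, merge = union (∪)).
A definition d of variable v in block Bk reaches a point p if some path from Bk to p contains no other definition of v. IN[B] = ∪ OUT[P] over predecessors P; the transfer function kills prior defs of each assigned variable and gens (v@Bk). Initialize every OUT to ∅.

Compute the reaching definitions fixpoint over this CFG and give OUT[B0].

Answer: {a@B1, b@B1}

Trace:
Fixpoint table:
  B0:  IN={a@B1, b@B1}  OUT={a@B1, b@B1}
  B1:  IN={a@B1, b@B1}  OUT={a@B1, b@B1}
  B2:  IN={a@B1, b@B1}  OUT={a@B2, b@B2}
  B3:  IN={a@B2, b@B2}  OUT={a@B3, b@B2, c@B3, e@B3}
  B4:  IN={a@B3, b@B2, c@B3, e@B3}  OUT={a@B3, b@B2, c@B4, e@B4}

Merge at B0 (entry node, so the boundary value {} is joined with the incoming edge(s)): IN[B0] = {} ⊔ OUT[B1] = {a@B1, b@B1}
Applying B0's transfer function to that IN value gives OUT[B0] (row B0 above).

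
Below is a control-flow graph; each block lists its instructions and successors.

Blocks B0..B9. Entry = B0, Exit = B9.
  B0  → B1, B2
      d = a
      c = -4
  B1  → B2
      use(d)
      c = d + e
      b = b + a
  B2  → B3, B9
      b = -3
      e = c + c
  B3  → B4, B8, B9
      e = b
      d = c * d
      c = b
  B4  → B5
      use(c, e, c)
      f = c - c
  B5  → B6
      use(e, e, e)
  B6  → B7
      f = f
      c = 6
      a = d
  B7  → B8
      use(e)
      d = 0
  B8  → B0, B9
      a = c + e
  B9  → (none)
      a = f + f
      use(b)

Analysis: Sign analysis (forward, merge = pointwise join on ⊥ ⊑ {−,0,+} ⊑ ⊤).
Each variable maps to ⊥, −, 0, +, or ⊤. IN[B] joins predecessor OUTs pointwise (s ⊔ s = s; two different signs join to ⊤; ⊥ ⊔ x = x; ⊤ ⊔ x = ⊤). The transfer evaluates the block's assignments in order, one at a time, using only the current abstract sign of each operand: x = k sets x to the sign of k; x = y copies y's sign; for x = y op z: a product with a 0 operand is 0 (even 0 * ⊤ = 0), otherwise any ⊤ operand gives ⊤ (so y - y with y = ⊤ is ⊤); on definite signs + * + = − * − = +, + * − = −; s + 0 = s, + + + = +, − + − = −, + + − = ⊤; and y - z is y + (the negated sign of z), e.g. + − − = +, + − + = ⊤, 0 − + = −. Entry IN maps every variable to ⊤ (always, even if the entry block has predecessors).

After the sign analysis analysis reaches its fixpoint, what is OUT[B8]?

Fixpoint table:
  B0:   IN=(all ⊤)   OUT={c:-; rest ⊤}
  B1:   IN={c:-; rest ⊤}   OUT=(all ⊤)
  B2:   IN=(all ⊤)   OUT={b:-; rest ⊤}
  B3:   IN={b:-; rest ⊤}   OUT={b:-, c:-, e:-; rest ⊤}
  B4:   IN={b:-, c:-, e:-; rest ⊤}   OUT={b:-, c:-, e:-; rest ⊤}
  B5:   IN={b:-, c:-, e:-; rest ⊤}   OUT={b:-, c:-, e:-; rest ⊤}
  B6:   IN={b:-, c:-, e:-; rest ⊤}   OUT={b:-, c:+, e:-; rest ⊤}
  B7:   IN={b:-, c:+, e:-; rest ⊤}   OUT={b:-, c:+, d:0, e:-; rest ⊤}
  B8:   IN={b:-, e:-; rest ⊤}   OUT={b:-, e:-; rest ⊤}
  B9:   IN={b:-; rest ⊤}   OUT={b:-; rest ⊤}

Merge at B8: IN[B8] = OUT[B3] ⊔ OUT[B7] = {a: ⊤, b: -, c: ⊤, d: ⊤, e: -, f: ⊤}
Applying B8's transfer function to that IN value gives OUT[B8] (row B8 above).

Answer: {a: ⊤, b: -, c: ⊤, d: ⊤, e: -, f: ⊤}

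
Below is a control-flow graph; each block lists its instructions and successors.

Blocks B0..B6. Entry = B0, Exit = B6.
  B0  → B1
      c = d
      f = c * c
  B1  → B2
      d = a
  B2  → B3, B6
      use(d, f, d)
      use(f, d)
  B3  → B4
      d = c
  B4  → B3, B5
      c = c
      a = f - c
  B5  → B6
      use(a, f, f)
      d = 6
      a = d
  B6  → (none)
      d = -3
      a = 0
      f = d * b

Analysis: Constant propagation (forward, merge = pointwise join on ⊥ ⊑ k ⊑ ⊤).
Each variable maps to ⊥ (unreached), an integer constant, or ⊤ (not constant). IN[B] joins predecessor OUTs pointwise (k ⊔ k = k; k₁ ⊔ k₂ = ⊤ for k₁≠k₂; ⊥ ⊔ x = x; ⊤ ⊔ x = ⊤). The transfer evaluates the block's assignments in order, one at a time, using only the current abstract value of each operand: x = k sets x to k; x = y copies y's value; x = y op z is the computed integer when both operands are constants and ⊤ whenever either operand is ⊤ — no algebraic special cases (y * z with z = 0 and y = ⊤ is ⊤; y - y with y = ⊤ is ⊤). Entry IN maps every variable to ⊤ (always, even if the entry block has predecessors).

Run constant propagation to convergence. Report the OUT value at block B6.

Fixpoint table:
  B0:  IN=(all ⊤)  OUT=(all ⊤)
  B1:  IN=(all ⊤)  OUT=(all ⊤)
  B2:  IN=(all ⊤)  OUT=(all ⊤)
  B3:  IN=(all ⊤)  OUT=(all ⊤)
  B4:  IN=(all ⊤)  OUT=(all ⊤)
  B5:  IN=(all ⊤)  OUT={a:6, d:6; rest ⊤}
  B6:  IN=(all ⊤)  OUT={a:0, d:-3; rest ⊤}

Merge at B6: IN[B6] = OUT[B2] ⊔ OUT[B5] = {a: ⊤, b: ⊤, c: ⊤, d: ⊤, e: ⊤, f: ⊤}
Applying B6's transfer function to that IN value gives OUT[B6] (row B6 above).

Answer: {a: 0, b: ⊤, c: ⊤, d: -3, e: ⊤, f: ⊤}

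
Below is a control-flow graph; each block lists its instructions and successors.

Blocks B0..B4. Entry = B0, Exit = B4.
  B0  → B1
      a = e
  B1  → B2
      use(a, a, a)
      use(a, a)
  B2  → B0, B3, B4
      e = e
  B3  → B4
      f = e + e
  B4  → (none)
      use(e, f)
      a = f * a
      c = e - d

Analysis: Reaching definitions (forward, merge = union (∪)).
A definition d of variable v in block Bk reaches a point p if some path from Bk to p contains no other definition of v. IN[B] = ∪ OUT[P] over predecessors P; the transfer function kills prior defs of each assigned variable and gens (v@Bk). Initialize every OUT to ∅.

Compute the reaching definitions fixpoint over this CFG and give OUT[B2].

Per-block solution:
  B0:  IN={a@B0, e@B2}  OUT={a@B0, e@B2}
  B1:  IN={a@B0, e@B2}  OUT={a@B0, e@B2}
  B2:  IN={a@B0, e@B2}  OUT={a@B0, e@B2}
  B3:  IN={a@B0, e@B2}  OUT={a@B0, e@B2, f@B3}
  B4:  IN={a@B0, e@B2, f@B3}  OUT={a@B4, c@B4, e@B2, f@B3}

Merge at B2: IN[B2] = OUT[B1] = {a@B0, e@B2}
Applying B2's transfer function to that IN value gives OUT[B2] (row B2 above).

Answer: {a@B0, e@B2}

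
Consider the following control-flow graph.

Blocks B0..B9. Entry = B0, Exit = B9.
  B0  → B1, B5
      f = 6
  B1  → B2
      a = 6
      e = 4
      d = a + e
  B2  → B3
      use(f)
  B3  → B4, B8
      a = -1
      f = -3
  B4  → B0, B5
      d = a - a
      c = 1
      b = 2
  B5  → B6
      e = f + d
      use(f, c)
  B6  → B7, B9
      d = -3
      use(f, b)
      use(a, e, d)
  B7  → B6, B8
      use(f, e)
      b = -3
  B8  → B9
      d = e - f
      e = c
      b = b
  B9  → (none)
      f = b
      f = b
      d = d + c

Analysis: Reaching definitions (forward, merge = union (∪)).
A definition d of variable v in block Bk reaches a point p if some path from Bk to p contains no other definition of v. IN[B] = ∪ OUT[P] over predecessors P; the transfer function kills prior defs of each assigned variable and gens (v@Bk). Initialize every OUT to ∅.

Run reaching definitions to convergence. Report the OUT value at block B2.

Answer: {a@B1, b@B4, c@B4, d@B1, e@B1, f@B0}

Working:
Fixpoint table:
  B0:  IN={a@B3, b@B4, c@B4, d@B4, e@B1, f@B3}  OUT={a@B3, b@B4, c@B4, d@B4, e@B1, f@B0}
  B1:  IN={a@B3, b@B4, c@B4, d@B4, e@B1, f@B0}  OUT={a@B1, b@B4, c@B4, d@B1, e@B1, f@B0}
  B2:  IN={a@B1, b@B4, c@B4, d@B1, e@B1, f@B0}  OUT={a@B1, b@B4, c@B4, d@B1, e@B1, f@B0}
  B3:  IN={a@B1, b@B4, c@B4, d@B1, e@B1, f@B0}  OUT={a@B3, b@B4, c@B4, d@B1, e@B1, f@B3}
  B4:  IN={a@B3, b@B4, c@B4, d@B1, e@B1, f@B3}  OUT={a@B3, b@B4, c@B4, d@B4, e@B1, f@B3}
  B5:  IN={a@B3, b@B4, c@B4, d@B4, e@B1, f@B0, f@B3}  OUT={a@B3, b@B4, c@B4, d@B4, e@B5, f@B0, f@B3}
  B6:  IN={a@B3, b@B4, b@B7, c@B4, d@B4, d@B6, e@B5, f@B0, f@B3}  OUT={a@B3, b@B4, b@B7, c@B4, d@B6, e@B5, f@B0, f@B3}
  B7:  IN={a@B3, b@B4, b@B7, c@B4, d@B6, e@B5, f@B0, f@B3}  OUT={a@B3, b@B7, c@B4, d@B6, e@B5, f@B0, f@B3}
  B8:  IN={a@B3, b@B4, b@B7, c@B4, d@B1, d@B6, e@B1, e@B5, f@B0, f@B3}  OUT={a@B3, b@B8, c@B4, d@B8, e@B8, f@B0, f@B3}
  B9:  IN={a@B3, b@B4, b@B7, b@B8, c@B4, d@B6, d@B8, e@B5, e@B8, f@B0, f@B3}  OUT={a@B3, b@B4, b@B7, b@B8, c@B4, d@B9, e@B5, e@B8, f@B9}

Merge at B2: IN[B2] = OUT[B1] = {a@B1, b@B4, c@B4, d@B1, e@B1, f@B0}
Applying B2's transfer function to that IN value gives OUT[B2] (row B2 above).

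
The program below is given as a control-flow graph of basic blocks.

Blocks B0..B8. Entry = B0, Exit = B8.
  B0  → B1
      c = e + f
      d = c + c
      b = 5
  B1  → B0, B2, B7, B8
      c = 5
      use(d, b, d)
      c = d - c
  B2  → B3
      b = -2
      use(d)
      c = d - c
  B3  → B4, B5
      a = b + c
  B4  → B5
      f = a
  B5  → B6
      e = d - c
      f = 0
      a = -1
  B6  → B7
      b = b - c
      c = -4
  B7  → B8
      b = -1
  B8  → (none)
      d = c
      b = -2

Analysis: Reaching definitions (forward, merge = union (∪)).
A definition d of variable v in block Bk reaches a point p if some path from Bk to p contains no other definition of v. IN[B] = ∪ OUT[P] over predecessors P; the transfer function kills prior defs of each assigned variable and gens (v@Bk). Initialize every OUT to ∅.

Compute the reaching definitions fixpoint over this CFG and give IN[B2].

Answer: {b@B0, c@B1, d@B0}

Working:
Converged values:
  B0:   IN={b@B0, c@B1, d@B0}   OUT={b@B0, c@B0, d@B0}
  B1:   IN={b@B0, c@B0, d@B0}   OUT={b@B0, c@B1, d@B0}
  B2:   IN={b@B0, c@B1, d@B0}   OUT={b@B2, c@B2, d@B0}
  B3:   IN={b@B2, c@B2, d@B0}   OUT={a@B3, b@B2, c@B2, d@B0}
  B4:   IN={a@B3, b@B2, c@B2, d@B0}   OUT={a@B3, b@B2, c@B2, d@B0, f@B4}
  B5:   IN={a@B3, b@B2, c@B2, d@B0, f@B4}   OUT={a@B5, b@B2, c@B2, d@B0, e@B5, f@B5}
  B6:   IN={a@B5, b@B2, c@B2, d@B0, e@B5, f@B5}   OUT={a@B5, b@B6, c@B6, d@B0, e@B5, f@B5}
  B7:   IN={a@B5, b@B0, b@B6, c@B1, c@B6, d@B0, e@B5, f@B5}   OUT={a@B5, b@B7, c@B1, c@B6, d@B0, e@B5, f@B5}
  B8:   IN={a@B5, b@B0, b@B7, c@B1, c@B6, d@B0, e@B5, f@B5}   OUT={a@B5, b@B8, c@B1, c@B6, d@B8, e@B5, f@B5}

Merge at B2: IN[B2] = OUT[B1] = {b@B0, c@B1, d@B0}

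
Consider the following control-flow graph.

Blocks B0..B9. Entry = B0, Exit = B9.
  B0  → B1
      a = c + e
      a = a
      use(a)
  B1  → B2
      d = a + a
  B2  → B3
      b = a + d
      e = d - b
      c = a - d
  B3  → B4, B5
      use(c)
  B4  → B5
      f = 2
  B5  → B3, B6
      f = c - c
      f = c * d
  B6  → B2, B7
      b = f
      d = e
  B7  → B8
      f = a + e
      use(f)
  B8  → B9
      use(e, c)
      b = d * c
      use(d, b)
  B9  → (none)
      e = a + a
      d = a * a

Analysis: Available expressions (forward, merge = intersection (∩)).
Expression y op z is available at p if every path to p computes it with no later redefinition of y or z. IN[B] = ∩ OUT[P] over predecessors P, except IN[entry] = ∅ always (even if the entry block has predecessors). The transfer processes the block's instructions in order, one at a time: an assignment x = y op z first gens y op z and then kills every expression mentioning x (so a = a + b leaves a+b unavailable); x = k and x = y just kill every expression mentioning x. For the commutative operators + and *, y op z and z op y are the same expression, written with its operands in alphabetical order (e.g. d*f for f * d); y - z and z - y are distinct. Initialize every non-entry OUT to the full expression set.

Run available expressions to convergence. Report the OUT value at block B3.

Fixpoint table:
  B0: | IN={} | OUT={c+e}
  B1: | IN={c+e} | OUT={a+a, c+e}
  B2: | IN={a+a} | OUT={a+a, a+d, a-d, d-b}
  B3: | IN={a+a, a+d, a-d, d-b} | OUT={a+a, a+d, a-d, d-b}
  B4: | IN={a+a, a+d, a-d, d-b} | OUT={a+a, a+d, a-d, d-b}
  B5: | IN={a+a, a+d, a-d, d-b} | OUT={a+a, a+d, a-d, c*d, c-c, d-b}
  B6: | IN={a+a, a+d, a-d, c*d, c-c, d-b} | OUT={a+a, c-c}
  B7: | IN={a+a, c-c} | OUT={a+a, a+e, c-c}
  B8: | IN={a+a, a+e, c-c} | OUT={a+a, a+e, c*d, c-c}
  B9: | IN={a+a, a+e, c*d, c-c} | OUT={a*a, a+a, c-c}

Merge at B3: IN[B3] = OUT[B2] ∩ OUT[B5] = {a+a, a+d, a-d, d-b}
Applying B3's transfer function to that IN value gives OUT[B3] (row B3 above).

Answer: {a+a, a+d, a-d, d-b}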